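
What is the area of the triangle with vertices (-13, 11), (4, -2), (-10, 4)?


Area = |x1(y2-y3) + x2(y3-y1) + x3(y1-y2)| / 2
= |-13*(-2-4) + 4*(4-11) + -10*(11--2)| / 2
= 40

40


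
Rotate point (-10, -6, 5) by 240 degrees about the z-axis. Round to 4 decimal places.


x' = -10*cos(240) - -6*sin(240) = -0.1962
y' = -10*sin(240) + -6*cos(240) = 11.6603
z' = 5

(-0.1962, 11.6603, 5)


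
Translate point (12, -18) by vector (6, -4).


Translation: (x+dx, y+dy) = (12+6, -18+-4) = (18, -22)

(18, -22)


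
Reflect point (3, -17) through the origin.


Reflection through origin: (x, y) -> (-x, -y)
(3, -17) -> (-3, 17)

(-3, 17)


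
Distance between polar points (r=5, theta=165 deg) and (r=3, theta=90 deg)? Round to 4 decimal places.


d = sqrt(r1^2 + r2^2 - 2*r1*r2*cos(t2-t1))
d = sqrt(5^2 + 3^2 - 2*5*3*cos(90-165)) = 5.1221

5.1221


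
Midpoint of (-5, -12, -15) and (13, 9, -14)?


Midpoint = ((-5+13)/2, (-12+9)/2, (-15+-14)/2) = (4, -1.5, -14.5)

(4, -1.5, -14.5)


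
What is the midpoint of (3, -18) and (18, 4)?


Midpoint = ((3+18)/2, (-18+4)/2) = (10.5, -7)

(10.5, -7)


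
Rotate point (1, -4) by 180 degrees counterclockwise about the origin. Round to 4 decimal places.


x' = 1*cos(180) - -4*sin(180) = -1
y' = 1*sin(180) + -4*cos(180) = 4

(-1, 4)


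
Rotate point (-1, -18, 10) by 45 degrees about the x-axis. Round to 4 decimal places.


x' = -1
y' = -18*cos(45) - 10*sin(45) = -19.799
z' = -18*sin(45) + 10*cos(45) = -5.6569

(-1, -19.799, -5.6569)


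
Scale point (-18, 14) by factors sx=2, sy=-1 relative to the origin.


Scaling: (x*sx, y*sy) = (-18*2, 14*-1) = (-36, -14)

(-36, -14)


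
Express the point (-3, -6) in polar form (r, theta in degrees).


r = sqrt((-3)^2 + (-6)^2) = 6.7082
theta = atan2(-6, -3) = 243.4349 degrees

r = 6.7082, theta = 243.4349 degrees


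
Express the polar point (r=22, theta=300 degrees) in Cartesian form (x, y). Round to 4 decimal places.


x = 22 * cos(300) = 11
y = 22 * sin(300) = -19.0526

(11, -19.0526)


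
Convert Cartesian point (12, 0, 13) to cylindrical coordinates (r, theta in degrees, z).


r = sqrt(12^2 + 0^2) = 12
theta = atan2(0, 12) = 0 deg
z = 13

r = 12, theta = 0 deg, z = 13


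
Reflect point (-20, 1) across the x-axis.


Reflection across x-axis: (x, y) -> (x, -y)
(-20, 1) -> (-20, -1)

(-20, -1)


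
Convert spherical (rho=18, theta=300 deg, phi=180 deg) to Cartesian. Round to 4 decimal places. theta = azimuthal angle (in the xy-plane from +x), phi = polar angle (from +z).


x = 18 * sin(180) * cos(300) = 0
y = 18 * sin(180) * sin(300) = 0
z = 18 * cos(180) = -18

(0, 0, -18)


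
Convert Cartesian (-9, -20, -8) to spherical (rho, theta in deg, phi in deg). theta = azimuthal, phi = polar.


rho = sqrt((-9)^2 + (-20)^2 + (-8)^2) = 23.3452
theta = atan2(-20, -9) = 245.7723 deg
phi = acos(-8/23.3452) = 110.0404 deg

rho = 23.3452, theta = 245.7723 deg, phi = 110.0404 deg


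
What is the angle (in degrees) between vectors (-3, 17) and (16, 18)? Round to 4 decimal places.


dot = -3*16 + 17*18 = 258
|u| = 17.2627, |v| = 24.0832
cos(angle) = 0.6206
angle = 51.6415 degrees

51.6415 degrees


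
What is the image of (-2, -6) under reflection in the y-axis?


Reflection across y-axis: (x, y) -> (-x, y)
(-2, -6) -> (2, -6)

(2, -6)


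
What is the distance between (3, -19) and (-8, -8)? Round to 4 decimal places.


d = sqrt((-8-3)^2 + (-8--19)^2) = 15.5563

15.5563


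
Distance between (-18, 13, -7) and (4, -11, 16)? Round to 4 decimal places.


d = sqrt((4--18)^2 + (-11-13)^2 + (16--7)^2) = 39.8623

39.8623


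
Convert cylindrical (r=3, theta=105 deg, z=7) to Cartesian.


x = 3 * cos(105) = -0.7765
y = 3 * sin(105) = 2.8978
z = 7

(-0.7765, 2.8978, 7)


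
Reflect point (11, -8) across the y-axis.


Reflection across y-axis: (x, y) -> (-x, y)
(11, -8) -> (-11, -8)

(-11, -8)


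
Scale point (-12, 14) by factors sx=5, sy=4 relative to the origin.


Scaling: (x*sx, y*sy) = (-12*5, 14*4) = (-60, 56)

(-60, 56)


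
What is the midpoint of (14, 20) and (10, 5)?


Midpoint = ((14+10)/2, (20+5)/2) = (12, 12.5)

(12, 12.5)


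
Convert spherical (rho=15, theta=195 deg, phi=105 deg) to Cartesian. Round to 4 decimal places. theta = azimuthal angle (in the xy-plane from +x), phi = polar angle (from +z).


x = 15 * sin(105) * cos(195) = -13.9952
y = 15 * sin(105) * sin(195) = -3.75
z = 15 * cos(105) = -3.8823

(-13.9952, -3.75, -3.8823)


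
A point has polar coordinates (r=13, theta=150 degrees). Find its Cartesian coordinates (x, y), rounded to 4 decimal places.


x = 13 * cos(150) = -11.2583
y = 13 * sin(150) = 6.5

(-11.2583, 6.5)


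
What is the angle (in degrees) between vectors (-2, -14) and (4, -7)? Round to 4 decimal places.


dot = -2*4 + -14*-7 = 90
|u| = 14.1421, |v| = 8.0623
cos(angle) = 0.7894
angle = 37.875 degrees

37.875 degrees


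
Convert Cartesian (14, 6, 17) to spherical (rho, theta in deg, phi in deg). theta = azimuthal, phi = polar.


rho = sqrt(14^2 + 6^2 + 17^2) = 22.8254
theta = atan2(6, 14) = 23.1986 deg
phi = acos(17/22.8254) = 41.8595 deg

rho = 22.8254, theta = 23.1986 deg, phi = 41.8595 deg


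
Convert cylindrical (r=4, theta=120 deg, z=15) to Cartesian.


x = 4 * cos(120) = -2
y = 4 * sin(120) = 3.4641
z = 15

(-2, 3.4641, 15)


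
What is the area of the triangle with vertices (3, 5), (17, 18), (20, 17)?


Area = |x1(y2-y3) + x2(y3-y1) + x3(y1-y2)| / 2
= |3*(18-17) + 17*(17-5) + 20*(5-18)| / 2
= 26.5

26.5


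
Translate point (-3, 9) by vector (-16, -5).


Translation: (x+dx, y+dy) = (-3+-16, 9+-5) = (-19, 4)

(-19, 4)


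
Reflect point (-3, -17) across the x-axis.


Reflection across x-axis: (x, y) -> (x, -y)
(-3, -17) -> (-3, 17)

(-3, 17)


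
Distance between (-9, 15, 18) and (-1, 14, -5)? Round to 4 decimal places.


d = sqrt((-1--9)^2 + (14-15)^2 + (-5-18)^2) = 24.3721

24.3721


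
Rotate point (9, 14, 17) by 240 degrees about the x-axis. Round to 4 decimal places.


x' = 9
y' = 14*cos(240) - 17*sin(240) = 7.7224
z' = 14*sin(240) + 17*cos(240) = -20.6244

(9, 7.7224, -20.6244)


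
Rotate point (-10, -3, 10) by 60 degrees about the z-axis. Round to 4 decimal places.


x' = -10*cos(60) - -3*sin(60) = -2.4019
y' = -10*sin(60) + -3*cos(60) = -10.1603
z' = 10

(-2.4019, -10.1603, 10)


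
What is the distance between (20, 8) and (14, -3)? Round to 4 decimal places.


d = sqrt((14-20)^2 + (-3-8)^2) = 12.53

12.53


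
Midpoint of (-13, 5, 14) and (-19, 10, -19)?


Midpoint = ((-13+-19)/2, (5+10)/2, (14+-19)/2) = (-16, 7.5, -2.5)

(-16, 7.5, -2.5)


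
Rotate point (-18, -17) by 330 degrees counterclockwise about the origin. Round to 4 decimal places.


x' = -18*cos(330) - -17*sin(330) = -24.0885
y' = -18*sin(330) + -17*cos(330) = -5.7224

(-24.0885, -5.7224)


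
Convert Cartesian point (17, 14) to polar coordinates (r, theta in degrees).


r = sqrt(17^2 + 14^2) = 22.0227
theta = atan2(14, 17) = 39.4725 degrees

r = 22.0227, theta = 39.4725 degrees


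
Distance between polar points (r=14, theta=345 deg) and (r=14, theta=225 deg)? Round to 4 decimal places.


d = sqrt(r1^2 + r2^2 - 2*r1*r2*cos(t2-t1))
d = sqrt(14^2 + 14^2 - 2*14*14*cos(225-345)) = 24.2487

24.2487


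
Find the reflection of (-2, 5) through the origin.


Reflection through origin: (x, y) -> (-x, -y)
(-2, 5) -> (2, -5)

(2, -5)


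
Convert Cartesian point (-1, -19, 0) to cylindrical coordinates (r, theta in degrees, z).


r = sqrt((-1)^2 + (-19)^2) = 19.0263
theta = atan2(-19, -1) = 266.9872 deg
z = 0

r = 19.0263, theta = 266.9872 deg, z = 0


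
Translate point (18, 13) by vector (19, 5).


Translation: (x+dx, y+dy) = (18+19, 13+5) = (37, 18)

(37, 18)


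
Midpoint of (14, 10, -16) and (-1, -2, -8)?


Midpoint = ((14+-1)/2, (10+-2)/2, (-16+-8)/2) = (6.5, 4, -12)

(6.5, 4, -12)


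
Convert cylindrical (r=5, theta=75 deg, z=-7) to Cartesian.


x = 5 * cos(75) = 1.2941
y = 5 * sin(75) = 4.8296
z = -7

(1.2941, 4.8296, -7)


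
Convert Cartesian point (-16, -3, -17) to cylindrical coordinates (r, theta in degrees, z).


r = sqrt((-16)^2 + (-3)^2) = 16.2788
theta = atan2(-3, -16) = 190.6197 deg
z = -17

r = 16.2788, theta = 190.6197 deg, z = -17


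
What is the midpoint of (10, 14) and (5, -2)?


Midpoint = ((10+5)/2, (14+-2)/2) = (7.5, 6)

(7.5, 6)


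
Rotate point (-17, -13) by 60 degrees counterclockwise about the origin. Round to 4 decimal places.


x' = -17*cos(60) - -13*sin(60) = 2.7583
y' = -17*sin(60) + -13*cos(60) = -21.2224

(2.7583, -21.2224)


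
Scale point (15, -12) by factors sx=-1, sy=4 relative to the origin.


Scaling: (x*sx, y*sy) = (15*-1, -12*4) = (-15, -48)

(-15, -48)


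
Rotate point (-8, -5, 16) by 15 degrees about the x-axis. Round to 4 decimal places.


x' = -8
y' = -5*cos(15) - 16*sin(15) = -8.9707
z' = -5*sin(15) + 16*cos(15) = 14.1607

(-8, -8.9707, 14.1607)


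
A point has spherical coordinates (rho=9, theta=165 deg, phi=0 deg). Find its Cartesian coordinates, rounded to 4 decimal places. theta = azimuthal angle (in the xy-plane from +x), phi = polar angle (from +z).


x = 9 * sin(0) * cos(165) = 0
y = 9 * sin(0) * sin(165) = 0
z = 9 * cos(0) = 9

(0, 0, 9)


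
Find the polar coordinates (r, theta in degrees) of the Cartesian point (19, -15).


r = sqrt(19^2 + (-15)^2) = 24.2074
theta = atan2(-15, 19) = 321.7098 degrees

r = 24.2074, theta = 321.7098 degrees


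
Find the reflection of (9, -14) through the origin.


Reflection through origin: (x, y) -> (-x, -y)
(9, -14) -> (-9, 14)

(-9, 14)


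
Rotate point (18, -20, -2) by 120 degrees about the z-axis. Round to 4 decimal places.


x' = 18*cos(120) - -20*sin(120) = 8.3205
y' = 18*sin(120) + -20*cos(120) = 25.5885
z' = -2

(8.3205, 25.5885, -2)


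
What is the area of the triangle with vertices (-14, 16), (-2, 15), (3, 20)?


Area = |x1(y2-y3) + x2(y3-y1) + x3(y1-y2)| / 2
= |-14*(15-20) + -2*(20-16) + 3*(16-15)| / 2
= 32.5

32.5


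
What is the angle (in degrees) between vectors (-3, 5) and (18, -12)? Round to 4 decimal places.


dot = -3*18 + 5*-12 = -114
|u| = 5.831, |v| = 21.6333
cos(angle) = -0.9037
angle = 154.6538 degrees

154.6538 degrees


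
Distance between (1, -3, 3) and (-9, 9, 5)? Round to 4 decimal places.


d = sqrt((-9-1)^2 + (9--3)^2 + (5-3)^2) = 15.748

15.748


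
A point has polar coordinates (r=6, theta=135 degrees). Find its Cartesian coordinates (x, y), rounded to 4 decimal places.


x = 6 * cos(135) = -4.2426
y = 6 * sin(135) = 4.2426

(-4.2426, 4.2426)


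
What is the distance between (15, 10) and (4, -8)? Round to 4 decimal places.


d = sqrt((4-15)^2 + (-8-10)^2) = 21.095

21.095


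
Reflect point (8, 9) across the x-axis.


Reflection across x-axis: (x, y) -> (x, -y)
(8, 9) -> (8, -9)

(8, -9)


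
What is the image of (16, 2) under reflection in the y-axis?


Reflection across y-axis: (x, y) -> (-x, y)
(16, 2) -> (-16, 2)

(-16, 2)


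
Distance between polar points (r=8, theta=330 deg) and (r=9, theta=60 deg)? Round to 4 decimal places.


d = sqrt(r1^2 + r2^2 - 2*r1*r2*cos(t2-t1))
d = sqrt(8^2 + 9^2 - 2*8*9*cos(60-330)) = 12.0416

12.0416


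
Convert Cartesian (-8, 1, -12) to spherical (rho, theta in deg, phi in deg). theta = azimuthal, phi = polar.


rho = sqrt((-8)^2 + 1^2 + (-12)^2) = 14.4568
theta = atan2(1, -8) = 172.875 deg
phi = acos(-12/14.4568) = 146.1046 deg

rho = 14.4568, theta = 172.875 deg, phi = 146.1046 deg


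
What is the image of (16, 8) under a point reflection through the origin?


Reflection through origin: (x, y) -> (-x, -y)
(16, 8) -> (-16, -8)

(-16, -8)


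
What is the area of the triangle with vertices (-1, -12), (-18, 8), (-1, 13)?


Area = |x1(y2-y3) + x2(y3-y1) + x3(y1-y2)| / 2
= |-1*(8-13) + -18*(13--12) + -1*(-12-8)| / 2
= 212.5

212.5


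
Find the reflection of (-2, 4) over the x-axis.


Reflection across x-axis: (x, y) -> (x, -y)
(-2, 4) -> (-2, -4)

(-2, -4)


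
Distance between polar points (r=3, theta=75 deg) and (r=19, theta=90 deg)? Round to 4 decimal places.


d = sqrt(r1^2 + r2^2 - 2*r1*r2*cos(t2-t1))
d = sqrt(3^2 + 19^2 - 2*3*19*cos(90-75)) = 16.1209

16.1209


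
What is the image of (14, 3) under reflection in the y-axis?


Reflection across y-axis: (x, y) -> (-x, y)
(14, 3) -> (-14, 3)

(-14, 3)


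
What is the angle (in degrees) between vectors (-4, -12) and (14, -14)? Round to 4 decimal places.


dot = -4*14 + -12*-14 = 112
|u| = 12.6491, |v| = 19.799
cos(angle) = 0.4472
angle = 63.4349 degrees

63.4349 degrees


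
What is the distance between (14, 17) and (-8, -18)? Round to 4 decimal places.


d = sqrt((-8-14)^2 + (-18-17)^2) = 41.3401

41.3401


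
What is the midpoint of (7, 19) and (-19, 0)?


Midpoint = ((7+-19)/2, (19+0)/2) = (-6, 9.5)

(-6, 9.5)


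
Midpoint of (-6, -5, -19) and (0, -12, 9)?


Midpoint = ((-6+0)/2, (-5+-12)/2, (-19+9)/2) = (-3, -8.5, -5)

(-3, -8.5, -5)


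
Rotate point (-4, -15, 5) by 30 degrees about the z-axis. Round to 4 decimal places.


x' = -4*cos(30) - -15*sin(30) = 4.0359
y' = -4*sin(30) + -15*cos(30) = -14.9904
z' = 5

(4.0359, -14.9904, 5)


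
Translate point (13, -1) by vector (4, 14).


Translation: (x+dx, y+dy) = (13+4, -1+14) = (17, 13)

(17, 13)


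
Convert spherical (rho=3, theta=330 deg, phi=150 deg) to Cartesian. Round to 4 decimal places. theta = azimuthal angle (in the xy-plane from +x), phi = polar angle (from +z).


x = 3 * sin(150) * cos(330) = 1.299
y = 3 * sin(150) * sin(330) = -0.75
z = 3 * cos(150) = -2.5981

(1.299, -0.75, -2.5981)


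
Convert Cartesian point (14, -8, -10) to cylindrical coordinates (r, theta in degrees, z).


r = sqrt(14^2 + (-8)^2) = 16.1245
theta = atan2(-8, 14) = 330.2551 deg
z = -10

r = 16.1245, theta = 330.2551 deg, z = -10


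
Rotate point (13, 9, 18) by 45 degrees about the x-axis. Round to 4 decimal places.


x' = 13
y' = 9*cos(45) - 18*sin(45) = -6.364
z' = 9*sin(45) + 18*cos(45) = 19.0919

(13, -6.364, 19.0919)


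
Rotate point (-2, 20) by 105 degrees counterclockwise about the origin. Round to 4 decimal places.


x' = -2*cos(105) - 20*sin(105) = -18.8009
y' = -2*sin(105) + 20*cos(105) = -7.1082

(-18.8009, -7.1082)


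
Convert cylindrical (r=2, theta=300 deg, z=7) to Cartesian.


x = 2 * cos(300) = 1
y = 2 * sin(300) = -1.7321
z = 7

(1, -1.7321, 7)


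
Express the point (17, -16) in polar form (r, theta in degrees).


r = sqrt(17^2 + (-16)^2) = 23.3452
theta = atan2(-16, 17) = 316.7357 degrees

r = 23.3452, theta = 316.7357 degrees


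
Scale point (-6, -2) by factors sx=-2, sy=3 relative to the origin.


Scaling: (x*sx, y*sy) = (-6*-2, -2*3) = (12, -6)

(12, -6)


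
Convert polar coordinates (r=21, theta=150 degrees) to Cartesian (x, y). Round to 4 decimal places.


x = 21 * cos(150) = -18.1865
y = 21 * sin(150) = 10.5

(-18.1865, 10.5)


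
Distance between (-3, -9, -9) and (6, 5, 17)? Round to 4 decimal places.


d = sqrt((6--3)^2 + (5--9)^2 + (17--9)^2) = 30.8707

30.8707


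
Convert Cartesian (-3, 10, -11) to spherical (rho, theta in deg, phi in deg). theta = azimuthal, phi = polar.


rho = sqrt((-3)^2 + 10^2 + (-11)^2) = 15.1658
theta = atan2(10, -3) = 106.6992 deg
phi = acos(-11/15.1658) = 136.4954 deg

rho = 15.1658, theta = 106.6992 deg, phi = 136.4954 deg


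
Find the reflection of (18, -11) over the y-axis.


Reflection across y-axis: (x, y) -> (-x, y)
(18, -11) -> (-18, -11)

(-18, -11)


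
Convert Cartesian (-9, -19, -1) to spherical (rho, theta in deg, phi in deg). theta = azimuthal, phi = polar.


rho = sqrt((-9)^2 + (-19)^2 + (-1)^2) = 21.0476
theta = atan2(-19, -9) = 244.6538 deg
phi = acos(-1/21.0476) = 92.7232 deg

rho = 21.0476, theta = 244.6538 deg, phi = 92.7232 deg


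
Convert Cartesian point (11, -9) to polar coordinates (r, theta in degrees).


r = sqrt(11^2 + (-9)^2) = 14.2127
theta = atan2(-9, 11) = 320.7106 degrees

r = 14.2127, theta = 320.7106 degrees


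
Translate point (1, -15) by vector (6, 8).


Translation: (x+dx, y+dy) = (1+6, -15+8) = (7, -7)

(7, -7)


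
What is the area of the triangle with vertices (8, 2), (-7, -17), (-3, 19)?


Area = |x1(y2-y3) + x2(y3-y1) + x3(y1-y2)| / 2
= |8*(-17-19) + -7*(19-2) + -3*(2--17)| / 2
= 232

232


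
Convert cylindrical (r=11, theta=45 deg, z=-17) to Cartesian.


x = 11 * cos(45) = 7.7782
y = 11 * sin(45) = 7.7782
z = -17

(7.7782, 7.7782, -17)


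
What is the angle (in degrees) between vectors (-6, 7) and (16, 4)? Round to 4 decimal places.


dot = -6*16 + 7*4 = -68
|u| = 9.2195, |v| = 16.4924
cos(angle) = -0.4472
angle = 116.5651 degrees

116.5651 degrees


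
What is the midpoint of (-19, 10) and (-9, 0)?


Midpoint = ((-19+-9)/2, (10+0)/2) = (-14, 5)

(-14, 5)


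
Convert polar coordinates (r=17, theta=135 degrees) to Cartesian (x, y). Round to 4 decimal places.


x = 17 * cos(135) = -12.0208
y = 17 * sin(135) = 12.0208

(-12.0208, 12.0208)


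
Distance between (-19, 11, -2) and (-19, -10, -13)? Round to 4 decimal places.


d = sqrt((-19--19)^2 + (-10-11)^2 + (-13--2)^2) = 23.7065

23.7065


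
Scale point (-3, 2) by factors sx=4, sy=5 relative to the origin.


Scaling: (x*sx, y*sy) = (-3*4, 2*5) = (-12, 10)

(-12, 10)


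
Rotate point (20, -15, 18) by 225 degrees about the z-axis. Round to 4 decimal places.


x' = 20*cos(225) - -15*sin(225) = -24.7487
y' = 20*sin(225) + -15*cos(225) = -3.5355
z' = 18

(-24.7487, -3.5355, 18)


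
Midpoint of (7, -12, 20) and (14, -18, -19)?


Midpoint = ((7+14)/2, (-12+-18)/2, (20+-19)/2) = (10.5, -15, 0.5)

(10.5, -15, 0.5)


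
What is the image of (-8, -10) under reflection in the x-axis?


Reflection across x-axis: (x, y) -> (x, -y)
(-8, -10) -> (-8, 10)

(-8, 10)


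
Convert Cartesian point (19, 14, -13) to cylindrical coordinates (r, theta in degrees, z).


r = sqrt(19^2 + 14^2) = 23.6008
theta = atan2(14, 19) = 36.3844 deg
z = -13

r = 23.6008, theta = 36.3844 deg, z = -13


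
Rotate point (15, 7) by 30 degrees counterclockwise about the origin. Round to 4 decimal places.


x' = 15*cos(30) - 7*sin(30) = 9.4904
y' = 15*sin(30) + 7*cos(30) = 13.5622

(9.4904, 13.5622)


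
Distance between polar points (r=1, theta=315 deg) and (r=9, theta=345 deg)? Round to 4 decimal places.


d = sqrt(r1^2 + r2^2 - 2*r1*r2*cos(t2-t1))
d = sqrt(1^2 + 9^2 - 2*1*9*cos(345-315)) = 8.1493

8.1493


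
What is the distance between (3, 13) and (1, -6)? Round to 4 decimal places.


d = sqrt((1-3)^2 + (-6-13)^2) = 19.105

19.105


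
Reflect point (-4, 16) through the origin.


Reflection through origin: (x, y) -> (-x, -y)
(-4, 16) -> (4, -16)

(4, -16)


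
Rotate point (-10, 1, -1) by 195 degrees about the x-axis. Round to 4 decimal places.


x' = -10
y' = 1*cos(195) - -1*sin(195) = -1.2247
z' = 1*sin(195) + -1*cos(195) = 0.7071

(-10, -1.2247, 0.7071)


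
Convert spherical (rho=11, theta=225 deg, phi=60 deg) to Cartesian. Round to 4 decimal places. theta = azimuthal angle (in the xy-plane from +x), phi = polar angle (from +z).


x = 11 * sin(60) * cos(225) = -6.7361
y = 11 * sin(60) * sin(225) = -6.7361
z = 11 * cos(60) = 5.5

(-6.7361, -6.7361, 5.5)


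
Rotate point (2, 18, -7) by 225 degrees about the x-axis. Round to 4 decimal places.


x' = 2
y' = 18*cos(225) - -7*sin(225) = -17.6777
z' = 18*sin(225) + -7*cos(225) = -7.7782

(2, -17.6777, -7.7782)


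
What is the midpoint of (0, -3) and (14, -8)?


Midpoint = ((0+14)/2, (-3+-8)/2) = (7, -5.5)

(7, -5.5)


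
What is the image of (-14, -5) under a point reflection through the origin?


Reflection through origin: (x, y) -> (-x, -y)
(-14, -5) -> (14, 5)

(14, 5)


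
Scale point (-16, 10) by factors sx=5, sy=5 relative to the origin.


Scaling: (x*sx, y*sy) = (-16*5, 10*5) = (-80, 50)

(-80, 50)


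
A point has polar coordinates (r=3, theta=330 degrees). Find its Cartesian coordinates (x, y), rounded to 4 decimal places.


x = 3 * cos(330) = 2.5981
y = 3 * sin(330) = -1.5

(2.5981, -1.5)


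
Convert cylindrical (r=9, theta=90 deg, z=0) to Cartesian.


x = 9 * cos(90) = 0
y = 9 * sin(90) = 9
z = 0

(0, 9, 0)


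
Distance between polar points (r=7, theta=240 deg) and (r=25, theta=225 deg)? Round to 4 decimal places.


d = sqrt(r1^2 + r2^2 - 2*r1*r2*cos(t2-t1))
d = sqrt(7^2 + 25^2 - 2*7*25*cos(225-240)) = 18.3283

18.3283


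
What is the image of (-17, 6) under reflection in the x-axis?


Reflection across x-axis: (x, y) -> (x, -y)
(-17, 6) -> (-17, -6)

(-17, -6)


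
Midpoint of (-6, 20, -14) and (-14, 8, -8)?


Midpoint = ((-6+-14)/2, (20+8)/2, (-14+-8)/2) = (-10, 14, -11)

(-10, 14, -11)


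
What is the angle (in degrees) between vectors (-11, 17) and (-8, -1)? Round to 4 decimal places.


dot = -11*-8 + 17*-1 = 71
|u| = 20.2485, |v| = 8.0623
cos(angle) = 0.4349
angle = 64.2198 degrees

64.2198 degrees


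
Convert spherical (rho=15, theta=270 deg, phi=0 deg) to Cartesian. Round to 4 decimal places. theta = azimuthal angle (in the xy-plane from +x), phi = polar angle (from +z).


x = 15 * sin(0) * cos(270) = 0
y = 15 * sin(0) * sin(270) = 0
z = 15 * cos(0) = 15

(0, 0, 15)


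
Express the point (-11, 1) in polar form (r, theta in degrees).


r = sqrt((-11)^2 + 1^2) = 11.0454
theta = atan2(1, -11) = 174.8056 degrees

r = 11.0454, theta = 174.8056 degrees


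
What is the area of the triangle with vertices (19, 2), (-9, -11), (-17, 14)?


Area = |x1(y2-y3) + x2(y3-y1) + x3(y1-y2)| / 2
= |19*(-11-14) + -9*(14-2) + -17*(2--11)| / 2
= 402

402


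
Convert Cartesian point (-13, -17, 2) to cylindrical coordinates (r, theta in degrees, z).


r = sqrt((-13)^2 + (-17)^2) = 21.4009
theta = atan2(-17, -13) = 232.5946 deg
z = 2

r = 21.4009, theta = 232.5946 deg, z = 2


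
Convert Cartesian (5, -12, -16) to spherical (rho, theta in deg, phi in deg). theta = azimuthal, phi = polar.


rho = sqrt(5^2 + (-12)^2 + (-16)^2) = 20.6155
theta = atan2(-12, 5) = 292.6199 deg
phi = acos(-16/20.6155) = 140.9061 deg

rho = 20.6155, theta = 292.6199 deg, phi = 140.9061 deg


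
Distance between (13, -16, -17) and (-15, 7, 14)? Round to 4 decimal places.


d = sqrt((-15-13)^2 + (7--16)^2 + (14--17)^2) = 47.6865

47.6865


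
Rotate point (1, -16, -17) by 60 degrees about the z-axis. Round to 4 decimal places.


x' = 1*cos(60) - -16*sin(60) = 14.3564
y' = 1*sin(60) + -16*cos(60) = -7.134
z' = -17

(14.3564, -7.134, -17)


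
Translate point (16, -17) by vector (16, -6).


Translation: (x+dx, y+dy) = (16+16, -17+-6) = (32, -23)

(32, -23)


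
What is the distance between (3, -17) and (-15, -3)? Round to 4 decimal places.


d = sqrt((-15-3)^2 + (-3--17)^2) = 22.8035

22.8035


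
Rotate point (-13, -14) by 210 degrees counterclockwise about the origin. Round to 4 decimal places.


x' = -13*cos(210) - -14*sin(210) = 4.2583
y' = -13*sin(210) + -14*cos(210) = 18.6244

(4.2583, 18.6244)


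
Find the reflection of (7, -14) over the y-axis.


Reflection across y-axis: (x, y) -> (-x, y)
(7, -14) -> (-7, -14)

(-7, -14)


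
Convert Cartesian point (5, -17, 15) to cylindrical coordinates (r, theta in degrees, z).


r = sqrt(5^2 + (-17)^2) = 17.72
theta = atan2(-17, 5) = 286.3895 deg
z = 15

r = 17.72, theta = 286.3895 deg, z = 15


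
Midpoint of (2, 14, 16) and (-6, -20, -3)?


Midpoint = ((2+-6)/2, (14+-20)/2, (16+-3)/2) = (-2, -3, 6.5)

(-2, -3, 6.5)


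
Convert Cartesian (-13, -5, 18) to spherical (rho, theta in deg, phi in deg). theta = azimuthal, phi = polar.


rho = sqrt((-13)^2 + (-5)^2 + 18^2) = 22.7596
theta = atan2(-5, -13) = 201.0375 deg
phi = acos(18/22.7596) = 37.7327 deg

rho = 22.7596, theta = 201.0375 deg, phi = 37.7327 deg


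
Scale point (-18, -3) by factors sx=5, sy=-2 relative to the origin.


Scaling: (x*sx, y*sy) = (-18*5, -3*-2) = (-90, 6)

(-90, 6)


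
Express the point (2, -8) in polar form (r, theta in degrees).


r = sqrt(2^2 + (-8)^2) = 8.2462
theta = atan2(-8, 2) = 284.0362 degrees

r = 8.2462, theta = 284.0362 degrees


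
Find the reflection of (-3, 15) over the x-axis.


Reflection across x-axis: (x, y) -> (x, -y)
(-3, 15) -> (-3, -15)

(-3, -15)


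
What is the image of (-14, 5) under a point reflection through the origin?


Reflection through origin: (x, y) -> (-x, -y)
(-14, 5) -> (14, -5)

(14, -5)


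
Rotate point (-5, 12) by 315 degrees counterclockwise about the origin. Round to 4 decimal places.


x' = -5*cos(315) - 12*sin(315) = 4.9497
y' = -5*sin(315) + 12*cos(315) = 12.0208

(4.9497, 12.0208)


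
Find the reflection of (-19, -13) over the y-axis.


Reflection across y-axis: (x, y) -> (-x, y)
(-19, -13) -> (19, -13)

(19, -13)


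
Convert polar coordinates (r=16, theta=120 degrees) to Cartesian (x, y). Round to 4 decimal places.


x = 16 * cos(120) = -8
y = 16 * sin(120) = 13.8564

(-8, 13.8564)


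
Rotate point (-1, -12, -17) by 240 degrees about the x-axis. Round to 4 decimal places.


x' = -1
y' = -12*cos(240) - -17*sin(240) = -8.7224
z' = -12*sin(240) + -17*cos(240) = 18.8923

(-1, -8.7224, 18.8923)


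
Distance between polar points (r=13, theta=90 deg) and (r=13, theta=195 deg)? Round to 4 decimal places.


d = sqrt(r1^2 + r2^2 - 2*r1*r2*cos(t2-t1))
d = sqrt(13^2 + 13^2 - 2*13*13*cos(195-90)) = 20.6272

20.6272


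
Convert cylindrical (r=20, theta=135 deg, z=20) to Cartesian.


x = 20 * cos(135) = -14.1421
y = 20 * sin(135) = 14.1421
z = 20

(-14.1421, 14.1421, 20)


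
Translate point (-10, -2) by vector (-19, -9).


Translation: (x+dx, y+dy) = (-10+-19, -2+-9) = (-29, -11)

(-29, -11)


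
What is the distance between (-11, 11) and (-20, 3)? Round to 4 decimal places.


d = sqrt((-20--11)^2 + (3-11)^2) = 12.0416

12.0416


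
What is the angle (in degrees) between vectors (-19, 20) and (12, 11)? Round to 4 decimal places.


dot = -19*12 + 20*11 = -8
|u| = 27.5862, |v| = 16.2788
cos(angle) = -0.0178
angle = 91.0208 degrees

91.0208 degrees


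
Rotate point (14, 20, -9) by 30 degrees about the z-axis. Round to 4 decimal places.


x' = 14*cos(30) - 20*sin(30) = 2.1244
y' = 14*sin(30) + 20*cos(30) = 24.3205
z' = -9

(2.1244, 24.3205, -9)


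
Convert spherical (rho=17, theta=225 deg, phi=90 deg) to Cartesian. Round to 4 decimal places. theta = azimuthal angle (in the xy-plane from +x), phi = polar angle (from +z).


x = 17 * sin(90) * cos(225) = -12.0208
y = 17 * sin(90) * sin(225) = -12.0208
z = 17 * cos(90) = 0

(-12.0208, -12.0208, 0)


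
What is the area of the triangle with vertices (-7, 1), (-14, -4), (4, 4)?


Area = |x1(y2-y3) + x2(y3-y1) + x3(y1-y2)| / 2
= |-7*(-4-4) + -14*(4-1) + 4*(1--4)| / 2
= 17

17


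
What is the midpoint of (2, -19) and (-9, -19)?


Midpoint = ((2+-9)/2, (-19+-19)/2) = (-3.5, -19)

(-3.5, -19)


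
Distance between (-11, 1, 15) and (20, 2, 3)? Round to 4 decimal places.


d = sqrt((20--11)^2 + (2-1)^2 + (3-15)^2) = 33.2566

33.2566


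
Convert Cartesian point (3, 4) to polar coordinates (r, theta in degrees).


r = sqrt(3^2 + 4^2) = 5
theta = atan2(4, 3) = 53.1301 degrees

r = 5, theta = 53.1301 degrees


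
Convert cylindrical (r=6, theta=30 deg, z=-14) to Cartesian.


x = 6 * cos(30) = 5.1962
y = 6 * sin(30) = 3
z = -14

(5.1962, 3, -14)


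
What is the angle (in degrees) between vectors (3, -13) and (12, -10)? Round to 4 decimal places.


dot = 3*12 + -13*-10 = 166
|u| = 13.3417, |v| = 15.6205
cos(angle) = 0.7965
angle = 37.1998 degrees

37.1998 degrees


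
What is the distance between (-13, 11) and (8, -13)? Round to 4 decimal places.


d = sqrt((8--13)^2 + (-13-11)^2) = 31.8904

31.8904


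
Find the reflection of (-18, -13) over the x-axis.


Reflection across x-axis: (x, y) -> (x, -y)
(-18, -13) -> (-18, 13)

(-18, 13)


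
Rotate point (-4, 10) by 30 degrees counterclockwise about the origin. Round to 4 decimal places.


x' = -4*cos(30) - 10*sin(30) = -8.4641
y' = -4*sin(30) + 10*cos(30) = 6.6603

(-8.4641, 6.6603)


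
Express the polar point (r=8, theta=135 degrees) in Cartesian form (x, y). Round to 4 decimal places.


x = 8 * cos(135) = -5.6569
y = 8 * sin(135) = 5.6569

(-5.6569, 5.6569)


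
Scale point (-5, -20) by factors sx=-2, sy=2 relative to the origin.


Scaling: (x*sx, y*sy) = (-5*-2, -20*2) = (10, -40)

(10, -40)


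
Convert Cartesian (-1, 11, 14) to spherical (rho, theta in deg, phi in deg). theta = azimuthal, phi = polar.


rho = sqrt((-1)^2 + 11^2 + 14^2) = 17.8326
theta = atan2(11, -1) = 95.1944 deg
phi = acos(14/17.8326) = 38.2718 deg

rho = 17.8326, theta = 95.1944 deg, phi = 38.2718 deg


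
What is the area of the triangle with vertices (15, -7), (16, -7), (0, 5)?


Area = |x1(y2-y3) + x2(y3-y1) + x3(y1-y2)| / 2
= |15*(-7-5) + 16*(5--7) + 0*(-7--7)| / 2
= 6

6


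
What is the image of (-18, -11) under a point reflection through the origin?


Reflection through origin: (x, y) -> (-x, -y)
(-18, -11) -> (18, 11)

(18, 11)


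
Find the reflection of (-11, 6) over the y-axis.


Reflection across y-axis: (x, y) -> (-x, y)
(-11, 6) -> (11, 6)

(11, 6)


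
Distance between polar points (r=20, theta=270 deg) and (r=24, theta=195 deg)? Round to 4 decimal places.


d = sqrt(r1^2 + r2^2 - 2*r1*r2*cos(t2-t1))
d = sqrt(20^2 + 24^2 - 2*20*24*cos(195-270)) = 26.9728

26.9728


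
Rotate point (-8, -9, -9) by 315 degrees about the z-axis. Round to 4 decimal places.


x' = -8*cos(315) - -9*sin(315) = -12.0208
y' = -8*sin(315) + -9*cos(315) = -0.7071
z' = -9

(-12.0208, -0.7071, -9)


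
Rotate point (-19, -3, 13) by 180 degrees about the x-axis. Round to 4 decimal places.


x' = -19
y' = -3*cos(180) - 13*sin(180) = 3
z' = -3*sin(180) + 13*cos(180) = -13

(-19, 3, -13)


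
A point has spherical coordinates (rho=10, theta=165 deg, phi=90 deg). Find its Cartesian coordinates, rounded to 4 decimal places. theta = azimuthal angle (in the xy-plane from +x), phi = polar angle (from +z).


x = 10 * sin(90) * cos(165) = -9.6593
y = 10 * sin(90) * sin(165) = 2.5882
z = 10 * cos(90) = 0

(-9.6593, 2.5882, 0)


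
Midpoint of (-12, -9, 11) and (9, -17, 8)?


Midpoint = ((-12+9)/2, (-9+-17)/2, (11+8)/2) = (-1.5, -13, 9.5)

(-1.5, -13, 9.5)


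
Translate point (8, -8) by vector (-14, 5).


Translation: (x+dx, y+dy) = (8+-14, -8+5) = (-6, -3)

(-6, -3)


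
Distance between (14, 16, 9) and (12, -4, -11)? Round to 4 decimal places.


d = sqrt((12-14)^2 + (-4-16)^2 + (-11-9)^2) = 28.3549

28.3549


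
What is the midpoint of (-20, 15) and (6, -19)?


Midpoint = ((-20+6)/2, (15+-19)/2) = (-7, -2)

(-7, -2)


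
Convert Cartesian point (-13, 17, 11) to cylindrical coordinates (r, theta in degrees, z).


r = sqrt((-13)^2 + 17^2) = 21.4009
theta = atan2(17, -13) = 127.4054 deg
z = 11

r = 21.4009, theta = 127.4054 deg, z = 11


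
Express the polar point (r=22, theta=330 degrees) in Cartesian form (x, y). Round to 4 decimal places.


x = 22 * cos(330) = 19.0526
y = 22 * sin(330) = -11

(19.0526, -11)


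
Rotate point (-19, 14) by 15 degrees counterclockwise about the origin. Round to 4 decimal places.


x' = -19*cos(15) - 14*sin(15) = -21.9761
y' = -19*sin(15) + 14*cos(15) = 8.6054

(-21.9761, 8.6054)


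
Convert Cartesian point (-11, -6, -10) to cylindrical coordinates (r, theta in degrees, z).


r = sqrt((-11)^2 + (-6)^2) = 12.53
theta = atan2(-6, -11) = 208.6105 deg
z = -10

r = 12.53, theta = 208.6105 deg, z = -10


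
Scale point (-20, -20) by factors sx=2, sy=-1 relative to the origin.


Scaling: (x*sx, y*sy) = (-20*2, -20*-1) = (-40, 20)

(-40, 20)


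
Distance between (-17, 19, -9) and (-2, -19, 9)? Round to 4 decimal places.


d = sqrt((-2--17)^2 + (-19-19)^2 + (9--9)^2) = 44.643

44.643


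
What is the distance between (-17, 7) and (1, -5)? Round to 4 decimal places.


d = sqrt((1--17)^2 + (-5-7)^2) = 21.6333

21.6333


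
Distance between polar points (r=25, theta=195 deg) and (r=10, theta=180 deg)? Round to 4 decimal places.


d = sqrt(r1^2 + r2^2 - 2*r1*r2*cos(t2-t1))
d = sqrt(25^2 + 10^2 - 2*25*10*cos(180-195)) = 15.5575

15.5575


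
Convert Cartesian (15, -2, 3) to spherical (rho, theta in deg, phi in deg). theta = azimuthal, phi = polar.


rho = sqrt(15^2 + (-2)^2 + 3^2) = 15.4272
theta = atan2(-2, 15) = 352.4054 deg
phi = acos(3/15.4272) = 78.7868 deg

rho = 15.4272, theta = 352.4054 deg, phi = 78.7868 deg


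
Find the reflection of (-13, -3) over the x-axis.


Reflection across x-axis: (x, y) -> (x, -y)
(-13, -3) -> (-13, 3)

(-13, 3)


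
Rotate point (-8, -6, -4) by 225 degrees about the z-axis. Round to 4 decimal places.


x' = -8*cos(225) - -6*sin(225) = 1.4142
y' = -8*sin(225) + -6*cos(225) = 9.8995
z' = -4

(1.4142, 9.8995, -4)


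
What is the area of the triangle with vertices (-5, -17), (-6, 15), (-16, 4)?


Area = |x1(y2-y3) + x2(y3-y1) + x3(y1-y2)| / 2
= |-5*(15-4) + -6*(4--17) + -16*(-17-15)| / 2
= 165.5

165.5


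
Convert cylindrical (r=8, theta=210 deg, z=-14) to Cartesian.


x = 8 * cos(210) = -6.9282
y = 8 * sin(210) = -4
z = -14

(-6.9282, -4, -14)


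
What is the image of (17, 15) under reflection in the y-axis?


Reflection across y-axis: (x, y) -> (-x, y)
(17, 15) -> (-17, 15)

(-17, 15)


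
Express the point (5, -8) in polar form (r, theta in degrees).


r = sqrt(5^2 + (-8)^2) = 9.434
theta = atan2(-8, 5) = 302.0054 degrees

r = 9.434, theta = 302.0054 degrees


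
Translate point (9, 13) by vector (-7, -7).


Translation: (x+dx, y+dy) = (9+-7, 13+-7) = (2, 6)

(2, 6)


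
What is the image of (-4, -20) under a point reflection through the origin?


Reflection through origin: (x, y) -> (-x, -y)
(-4, -20) -> (4, 20)

(4, 20)


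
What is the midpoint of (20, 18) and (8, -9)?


Midpoint = ((20+8)/2, (18+-9)/2) = (14, 4.5)

(14, 4.5)


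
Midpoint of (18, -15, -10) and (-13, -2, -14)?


Midpoint = ((18+-13)/2, (-15+-2)/2, (-10+-14)/2) = (2.5, -8.5, -12)

(2.5, -8.5, -12)


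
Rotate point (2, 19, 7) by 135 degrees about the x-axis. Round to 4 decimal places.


x' = 2
y' = 19*cos(135) - 7*sin(135) = -18.3848
z' = 19*sin(135) + 7*cos(135) = 8.4853

(2, -18.3848, 8.4853)


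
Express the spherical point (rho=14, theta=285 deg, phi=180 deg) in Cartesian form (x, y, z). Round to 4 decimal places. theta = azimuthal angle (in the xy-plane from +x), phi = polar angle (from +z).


x = 14 * sin(180) * cos(285) = 0
y = 14 * sin(180) * sin(285) = 0
z = 14 * cos(180) = -14

(0, 0, -14)


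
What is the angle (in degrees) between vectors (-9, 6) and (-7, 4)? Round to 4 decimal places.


dot = -9*-7 + 6*4 = 87
|u| = 10.8167, |v| = 8.0623
cos(angle) = 0.9976
angle = 3.9452 degrees

3.9452 degrees


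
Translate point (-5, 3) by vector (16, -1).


Translation: (x+dx, y+dy) = (-5+16, 3+-1) = (11, 2)

(11, 2)


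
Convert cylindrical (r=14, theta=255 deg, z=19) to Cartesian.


x = 14 * cos(255) = -3.6235
y = 14 * sin(255) = -13.523
z = 19

(-3.6235, -13.523, 19)


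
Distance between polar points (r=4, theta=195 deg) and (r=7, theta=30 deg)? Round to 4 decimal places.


d = sqrt(r1^2 + r2^2 - 2*r1*r2*cos(t2-t1))
d = sqrt(4^2 + 7^2 - 2*4*7*cos(30-195)) = 10.9129

10.9129


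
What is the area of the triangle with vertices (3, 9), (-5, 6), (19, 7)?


Area = |x1(y2-y3) + x2(y3-y1) + x3(y1-y2)| / 2
= |3*(6-7) + -5*(7-9) + 19*(9-6)| / 2
= 32

32


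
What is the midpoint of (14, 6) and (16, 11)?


Midpoint = ((14+16)/2, (6+11)/2) = (15, 8.5)

(15, 8.5)


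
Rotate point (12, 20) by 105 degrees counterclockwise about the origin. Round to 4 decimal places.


x' = 12*cos(105) - 20*sin(105) = -22.4243
y' = 12*sin(105) + 20*cos(105) = 6.4147

(-22.4243, 6.4147)


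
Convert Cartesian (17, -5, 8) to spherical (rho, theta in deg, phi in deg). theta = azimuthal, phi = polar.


rho = sqrt(17^2 + (-5)^2 + 8^2) = 19.4422
theta = atan2(-5, 17) = 343.6105 deg
phi = acos(8/19.4422) = 65.7024 deg

rho = 19.4422, theta = 343.6105 deg, phi = 65.7024 deg


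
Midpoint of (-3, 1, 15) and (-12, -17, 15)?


Midpoint = ((-3+-12)/2, (1+-17)/2, (15+15)/2) = (-7.5, -8, 15)

(-7.5, -8, 15)


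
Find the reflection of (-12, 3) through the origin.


Reflection through origin: (x, y) -> (-x, -y)
(-12, 3) -> (12, -3)

(12, -3)


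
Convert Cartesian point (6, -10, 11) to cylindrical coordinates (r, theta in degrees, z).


r = sqrt(6^2 + (-10)^2) = 11.6619
theta = atan2(-10, 6) = 300.9638 deg
z = 11

r = 11.6619, theta = 300.9638 deg, z = 11


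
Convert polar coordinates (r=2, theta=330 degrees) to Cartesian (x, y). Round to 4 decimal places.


x = 2 * cos(330) = 1.7321
y = 2 * sin(330) = -1

(1.7321, -1)


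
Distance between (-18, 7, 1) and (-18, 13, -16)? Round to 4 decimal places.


d = sqrt((-18--18)^2 + (13-7)^2 + (-16-1)^2) = 18.0278

18.0278


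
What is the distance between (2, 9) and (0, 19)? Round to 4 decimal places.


d = sqrt((0-2)^2 + (19-9)^2) = 10.198

10.198


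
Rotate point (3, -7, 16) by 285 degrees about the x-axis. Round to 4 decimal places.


x' = 3
y' = -7*cos(285) - 16*sin(285) = 13.6431
z' = -7*sin(285) + 16*cos(285) = 10.9026

(3, 13.6431, 10.9026)


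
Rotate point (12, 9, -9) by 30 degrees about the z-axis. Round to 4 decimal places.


x' = 12*cos(30) - 9*sin(30) = 5.8923
y' = 12*sin(30) + 9*cos(30) = 13.7942
z' = -9

(5.8923, 13.7942, -9)


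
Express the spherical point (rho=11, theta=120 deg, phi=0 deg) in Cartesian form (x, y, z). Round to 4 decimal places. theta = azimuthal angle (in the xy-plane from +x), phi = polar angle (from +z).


x = 11 * sin(0) * cos(120) = 0
y = 11 * sin(0) * sin(120) = 0
z = 11 * cos(0) = 11

(0, 0, 11)


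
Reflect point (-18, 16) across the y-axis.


Reflection across y-axis: (x, y) -> (-x, y)
(-18, 16) -> (18, 16)

(18, 16)


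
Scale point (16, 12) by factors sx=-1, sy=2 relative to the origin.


Scaling: (x*sx, y*sy) = (16*-1, 12*2) = (-16, 24)

(-16, 24)


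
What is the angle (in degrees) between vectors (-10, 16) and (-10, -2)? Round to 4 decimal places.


dot = -10*-10 + 16*-2 = 68
|u| = 18.868, |v| = 10.198
cos(angle) = 0.3534
angle = 69.3045 degrees

69.3045 degrees


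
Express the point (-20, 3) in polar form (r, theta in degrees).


r = sqrt((-20)^2 + 3^2) = 20.2237
theta = atan2(3, -20) = 171.4692 degrees

r = 20.2237, theta = 171.4692 degrees


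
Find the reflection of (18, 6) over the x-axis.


Reflection across x-axis: (x, y) -> (x, -y)
(18, 6) -> (18, -6)

(18, -6)


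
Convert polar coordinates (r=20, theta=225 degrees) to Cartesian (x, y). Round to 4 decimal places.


x = 20 * cos(225) = -14.1421
y = 20 * sin(225) = -14.1421

(-14.1421, -14.1421)


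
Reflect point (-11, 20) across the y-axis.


Reflection across y-axis: (x, y) -> (-x, y)
(-11, 20) -> (11, 20)

(11, 20)


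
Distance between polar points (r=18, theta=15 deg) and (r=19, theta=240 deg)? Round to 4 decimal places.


d = sqrt(r1^2 + r2^2 - 2*r1*r2*cos(t2-t1))
d = sqrt(18^2 + 19^2 - 2*18*19*cos(240-15)) = 34.1857

34.1857


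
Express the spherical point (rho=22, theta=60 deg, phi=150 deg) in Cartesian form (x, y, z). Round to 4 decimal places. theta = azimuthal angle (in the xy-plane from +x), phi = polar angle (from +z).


x = 22 * sin(150) * cos(60) = 5.5
y = 22 * sin(150) * sin(60) = 9.5263
z = 22 * cos(150) = -19.0526

(5.5, 9.5263, -19.0526)
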